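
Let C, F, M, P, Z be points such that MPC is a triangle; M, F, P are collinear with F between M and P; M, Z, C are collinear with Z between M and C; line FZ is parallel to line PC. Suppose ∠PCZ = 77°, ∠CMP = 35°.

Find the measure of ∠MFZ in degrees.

1. ∠MCP = 77°  [Z on ray CM]
2. ∠CPM = 68°  [△MPC]
3. ∠MFZ = 68°  [FZ∥PC, corresponding at F]

∠MFZ = 68°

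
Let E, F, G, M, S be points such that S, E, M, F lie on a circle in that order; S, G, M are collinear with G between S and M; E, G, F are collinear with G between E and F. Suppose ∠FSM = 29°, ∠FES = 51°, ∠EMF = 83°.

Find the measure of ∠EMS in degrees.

∠EMS = 32°

1. ∠ESF = 97°  [cyclic SEMF, opposite ∠S+∠M]
2. ∠EFS = 32°  [△SEF]
3. ∠EMS = 32°  [same arc SE]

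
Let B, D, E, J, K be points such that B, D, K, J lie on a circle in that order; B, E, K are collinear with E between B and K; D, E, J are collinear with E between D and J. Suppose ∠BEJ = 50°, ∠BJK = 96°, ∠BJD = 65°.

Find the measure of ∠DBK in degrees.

∠DBK = 31°

1. ∠BDK = 84°  [cyclic BDKJ, opposite ∠D+∠J]
2. ∠BKD = 65°  [same arc BD]
3. ∠DBK = 31°  [△BDK]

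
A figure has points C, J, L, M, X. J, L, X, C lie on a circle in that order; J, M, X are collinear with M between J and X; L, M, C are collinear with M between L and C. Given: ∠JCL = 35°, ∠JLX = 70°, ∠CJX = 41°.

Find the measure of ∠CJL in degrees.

1. ∠JXL = 35°  [same arc JL]
2. ∠LJX = 75°  [△JLX]
3. ∠CLX = 41°  [same arc XC]
4. ∠LCX = 75°  [same arc LX]
5. ∠CXL = 64°  [△LXC]
6. ∠CJL = 116°  [cyclic JLXC, opposite ∠J+∠X]

∠CJL = 116°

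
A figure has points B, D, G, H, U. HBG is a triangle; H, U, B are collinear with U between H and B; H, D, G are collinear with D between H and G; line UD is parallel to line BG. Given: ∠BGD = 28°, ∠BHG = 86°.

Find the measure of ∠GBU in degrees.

∠GBU = 66°

1. ∠BGH = 28°  [D on ray GH]
2. ∠GBH = 66°  [△HBG]
3. ∠GBU = 66°  [U on ray BH]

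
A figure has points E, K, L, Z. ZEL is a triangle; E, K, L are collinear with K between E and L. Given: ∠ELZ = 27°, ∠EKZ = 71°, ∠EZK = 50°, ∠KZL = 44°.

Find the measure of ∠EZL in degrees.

1. ∠KEZ = 59°  [△ZEK]
2. ∠LEZ = 59°  [K on ray EL]
3. ∠EZL = 94°  [△ZEL]

∠EZL = 94°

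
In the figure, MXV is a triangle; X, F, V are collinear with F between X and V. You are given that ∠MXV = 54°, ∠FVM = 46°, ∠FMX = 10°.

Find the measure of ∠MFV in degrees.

∠MFV = 64°

1. ∠FXM = 54°  [F on ray XV]
2. ∠MFX = 116°  [△MXF]
3. ∠MFV = 64°  [linear pair at F on XV]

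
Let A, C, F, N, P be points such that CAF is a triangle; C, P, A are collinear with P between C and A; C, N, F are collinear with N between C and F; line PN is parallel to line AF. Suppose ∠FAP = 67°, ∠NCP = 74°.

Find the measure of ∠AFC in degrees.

1. ∠CAF = 67°  [P on ray AC]
2. ∠ACF = 74°  [P on CA, N on CF]
3. ∠AFC = 39°  [△CAF]

∠AFC = 39°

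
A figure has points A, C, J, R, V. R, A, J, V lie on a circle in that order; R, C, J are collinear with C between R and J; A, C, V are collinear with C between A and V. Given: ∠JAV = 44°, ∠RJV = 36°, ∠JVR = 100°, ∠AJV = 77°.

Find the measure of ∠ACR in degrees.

1. ∠AVJ = 59°  [△AJV]
2. ∠RAV = 36°  [same arc RV]
3. ∠ARJ = 59°  [same arc AJ]
4. ∠ACR = 85°  [△RCA]

∠ACR = 85°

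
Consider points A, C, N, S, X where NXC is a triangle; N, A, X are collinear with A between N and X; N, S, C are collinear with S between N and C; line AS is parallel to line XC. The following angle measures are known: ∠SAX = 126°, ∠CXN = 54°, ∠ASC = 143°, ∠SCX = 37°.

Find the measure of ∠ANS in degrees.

1. ∠NAS = 54°  [linear pair at A on NX]
2. ∠ASN = 37°  [linear pair at S on NC]
3. ∠ANS = 89°  [△NAS]

∠ANS = 89°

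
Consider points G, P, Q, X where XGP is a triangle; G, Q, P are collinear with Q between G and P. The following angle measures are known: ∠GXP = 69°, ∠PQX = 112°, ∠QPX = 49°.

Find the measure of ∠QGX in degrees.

1. ∠GPX = 49°  [Q on ray PG]
2. ∠PGX = 62°  [△XGP]
3. ∠QGX = 62°  [Q on ray GP]

∠QGX = 62°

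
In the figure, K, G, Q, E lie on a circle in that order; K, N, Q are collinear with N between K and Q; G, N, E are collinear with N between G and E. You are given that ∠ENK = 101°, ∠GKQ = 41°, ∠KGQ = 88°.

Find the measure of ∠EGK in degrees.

1. ∠GNQ = 101°  [vertical angles at N]
2. ∠GNK = 79°  [linear pair at N on KQ]
3. ∠EGK = 60°  [△KNG]

∠EGK = 60°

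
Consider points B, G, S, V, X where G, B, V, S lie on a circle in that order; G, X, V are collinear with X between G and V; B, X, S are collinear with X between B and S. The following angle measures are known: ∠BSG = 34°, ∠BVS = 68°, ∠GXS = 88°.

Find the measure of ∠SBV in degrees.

∠SBV = 58°

1. ∠BVG = 34°  [same arc GB]
2. ∠BXV = 88°  [vertical angles at X]
3. ∠SBV = 58°  [△BXV]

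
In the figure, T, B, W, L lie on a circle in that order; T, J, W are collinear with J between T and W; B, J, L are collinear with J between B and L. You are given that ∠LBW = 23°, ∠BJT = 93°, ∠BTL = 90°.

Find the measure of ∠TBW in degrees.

1. ∠BJW = 87°  [linear pair at J on TW]
2. ∠BWL = 90°  [cyclic TBWL, opposite ∠T+∠W]
3. ∠BWT = 70°  [△BJW]
4. ∠BLW = 67°  [△BWL]
5. ∠BTW = 67°  [same arc BW]
6. ∠TBW = 43°  [△TBW]

∠TBW = 43°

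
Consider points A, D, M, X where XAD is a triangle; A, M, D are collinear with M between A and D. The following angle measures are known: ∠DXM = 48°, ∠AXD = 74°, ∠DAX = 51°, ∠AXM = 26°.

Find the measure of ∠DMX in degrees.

∠DMX = 77°

1. ∠MAX = 51°  [M on ray AD]
2. ∠AMX = 103°  [△XAM]
3. ∠DMX = 77°  [linear pair at M on AD]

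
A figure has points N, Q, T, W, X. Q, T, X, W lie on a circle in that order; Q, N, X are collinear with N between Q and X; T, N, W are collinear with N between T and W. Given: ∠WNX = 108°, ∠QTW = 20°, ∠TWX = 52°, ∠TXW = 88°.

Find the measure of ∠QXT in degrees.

1. ∠QNT = 108°  [vertical angles at N]
2. ∠WTX = 40°  [△TXW]
3. ∠TNX = 72°  [linear pair at N on QX]
4. ∠QXT = 68°  [△TNX]

∠QXT = 68°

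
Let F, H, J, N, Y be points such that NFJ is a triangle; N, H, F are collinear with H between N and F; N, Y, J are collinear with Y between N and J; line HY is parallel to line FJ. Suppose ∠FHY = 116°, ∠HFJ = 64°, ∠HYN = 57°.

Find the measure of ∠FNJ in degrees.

∠FNJ = 59°

1. ∠JFN = 64°  [H on ray FN]
2. ∠FJN = 57°  [HY∥FJ, corresponding at Y]
3. ∠FNJ = 59°  [△NFJ]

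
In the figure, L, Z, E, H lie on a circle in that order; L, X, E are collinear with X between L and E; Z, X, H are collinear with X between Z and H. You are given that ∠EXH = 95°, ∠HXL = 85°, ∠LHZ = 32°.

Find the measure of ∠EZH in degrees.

1. ∠EXZ = 85°  [vertical angles at X]
2. ∠LEZ = 32°  [same arc LZ]
3. ∠EZH = 63°  [△ZXE]

∠EZH = 63°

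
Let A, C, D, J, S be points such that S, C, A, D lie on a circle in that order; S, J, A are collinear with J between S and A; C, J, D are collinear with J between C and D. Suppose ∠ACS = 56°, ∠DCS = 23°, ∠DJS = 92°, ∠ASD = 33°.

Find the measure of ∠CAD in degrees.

∠CAD = 78°

1. ∠DAS = 23°  [same arc SD]
2. ∠AJD = 88°  [linear pair at J on SA]
3. ∠ACD = 33°  [same arc AD]
4. ∠ADC = 69°  [△AJD]
5. ∠CAD = 78°  [△CAD]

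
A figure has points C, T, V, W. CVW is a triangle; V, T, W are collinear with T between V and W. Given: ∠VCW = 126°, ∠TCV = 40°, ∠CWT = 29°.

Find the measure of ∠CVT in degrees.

∠CVT = 25°

1. ∠CWV = 29°  [T on ray WV]
2. ∠CVW = 25°  [△CVW]
3. ∠CVT = 25°  [T on ray VW]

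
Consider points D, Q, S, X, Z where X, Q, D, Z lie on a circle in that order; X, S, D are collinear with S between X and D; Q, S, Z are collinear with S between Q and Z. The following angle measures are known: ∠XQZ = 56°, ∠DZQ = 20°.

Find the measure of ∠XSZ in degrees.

∠XSZ = 76°

1. ∠XDZ = 56°  [same arc XZ]
2. ∠DSZ = 104°  [△DSZ]
3. ∠XSZ = 76°  [linear pair at S on XD]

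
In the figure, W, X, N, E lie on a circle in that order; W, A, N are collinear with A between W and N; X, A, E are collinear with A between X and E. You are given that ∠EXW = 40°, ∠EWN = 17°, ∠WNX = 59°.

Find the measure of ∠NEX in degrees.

∠NEX = 64°

1. ∠ENW = 40°  [same arc WE]
2. ∠NEW = 123°  [△WNE]
3. ∠NXW = 57°  [cyclic WXNE, opposite ∠X+∠E]
4. ∠NWX = 64°  [△WXN]
5. ∠NEX = 64°  [same arc XN]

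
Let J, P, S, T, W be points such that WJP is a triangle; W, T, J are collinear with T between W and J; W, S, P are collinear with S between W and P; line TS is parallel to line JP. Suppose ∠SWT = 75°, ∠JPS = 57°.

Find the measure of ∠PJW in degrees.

1. ∠JWP = 75°  [T on WJ, S on WP]
2. ∠JPW = 57°  [S on ray PW]
3. ∠PJW = 48°  [△WJP]

∠PJW = 48°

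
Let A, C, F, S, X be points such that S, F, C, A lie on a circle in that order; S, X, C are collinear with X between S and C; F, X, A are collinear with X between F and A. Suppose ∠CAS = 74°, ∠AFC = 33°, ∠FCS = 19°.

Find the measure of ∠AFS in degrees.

∠AFS = 73°

1. ∠CFS = 106°  [cyclic SFCA, opposite ∠F+∠A]
2. ∠CXF = 128°  [△FXC]
3. ∠CSF = 55°  [△SFC]
4. ∠FXS = 52°  [linear pair at X on SC]
5. ∠AFS = 73°  [△SXF]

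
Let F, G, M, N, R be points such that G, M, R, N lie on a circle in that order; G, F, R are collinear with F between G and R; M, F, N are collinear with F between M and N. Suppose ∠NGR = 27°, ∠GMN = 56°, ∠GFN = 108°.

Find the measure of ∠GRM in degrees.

1. ∠NMR = 27°  [same arc RN]
2. ∠MFR = 108°  [vertical angles at F]
3. ∠GRM = 45°  [△MFR]

∠GRM = 45°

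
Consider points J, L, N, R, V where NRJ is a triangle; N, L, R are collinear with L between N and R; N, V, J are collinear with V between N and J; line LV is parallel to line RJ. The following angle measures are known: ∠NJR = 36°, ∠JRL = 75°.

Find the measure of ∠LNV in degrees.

∠LNV = 69°

1. ∠JRN = 75°  [L on ray RN]
2. ∠JNR = 69°  [△NRJ]
3. ∠LNV = 69°  [L on NR, V on NJ]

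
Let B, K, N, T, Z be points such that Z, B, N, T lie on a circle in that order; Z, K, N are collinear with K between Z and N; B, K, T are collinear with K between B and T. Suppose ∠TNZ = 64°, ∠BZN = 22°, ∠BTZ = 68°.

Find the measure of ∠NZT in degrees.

1. ∠TBZ = 64°  [same arc ZT]
2. ∠BKZ = 94°  [△ZKB]
3. ∠BNZ = 68°  [same arc ZB]
4. ∠BKN = 86°  [linear pair at K on ZN]
5. ∠NBT = 26°  [△BKN]
6. ∠NZT = 26°  [same arc NT]

∠NZT = 26°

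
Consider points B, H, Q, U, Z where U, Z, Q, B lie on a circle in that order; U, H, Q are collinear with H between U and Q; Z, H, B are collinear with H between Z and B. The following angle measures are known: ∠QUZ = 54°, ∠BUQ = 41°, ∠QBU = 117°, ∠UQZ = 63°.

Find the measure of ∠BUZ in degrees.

∠BUZ = 95°

1. ∠BQU = 22°  [△UQB]
2. ∠UBZ = 63°  [same arc UZ]
3. ∠BZU = 22°  [same arc UB]
4. ∠BUZ = 95°  [△UZB]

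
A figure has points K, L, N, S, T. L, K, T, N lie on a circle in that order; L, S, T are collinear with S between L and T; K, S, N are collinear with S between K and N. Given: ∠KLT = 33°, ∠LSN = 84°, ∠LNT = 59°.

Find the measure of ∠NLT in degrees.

∠NLT = 70°

1. ∠KNT = 33°  [same arc KT]
2. ∠NST = 96°  [linear pair at S on LT]
3. ∠LTN = 51°  [△TSN]
4. ∠NLT = 70°  [△LTN]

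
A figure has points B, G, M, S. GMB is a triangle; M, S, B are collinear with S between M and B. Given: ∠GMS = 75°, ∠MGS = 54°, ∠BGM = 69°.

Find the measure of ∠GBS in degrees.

∠GBS = 36°

1. ∠BMG = 75°  [S on ray MB]
2. ∠GBM = 36°  [△GMB]
3. ∠GBS = 36°  [S on ray BM]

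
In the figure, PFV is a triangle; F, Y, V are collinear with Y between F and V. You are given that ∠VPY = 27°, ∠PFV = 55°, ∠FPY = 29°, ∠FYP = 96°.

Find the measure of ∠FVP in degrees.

∠FVP = 69°

1. ∠PYV = 84°  [linear pair at Y on FV]
2. ∠PVY = 69°  [△PYV]
3. ∠FVP = 69°  [Y on ray VF]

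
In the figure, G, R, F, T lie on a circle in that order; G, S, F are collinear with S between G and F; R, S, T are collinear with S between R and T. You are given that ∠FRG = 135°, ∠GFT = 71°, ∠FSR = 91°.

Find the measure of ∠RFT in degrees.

1. ∠FTG = 45°  [cyclic GRFT, opposite ∠R+∠T]
2. ∠GRT = 71°  [same arc GT]
3. ∠FGT = 64°  [△GFT]
4. ∠GSR = 89°  [linear pair at S on GF]
5. ∠FGR = 20°  [△GSR]
6. ∠FRT = 64°  [same arc FT]
7. ∠FTR = 20°  [same arc RF]
8. ∠RFT = 96°  [△RFT]

∠RFT = 96°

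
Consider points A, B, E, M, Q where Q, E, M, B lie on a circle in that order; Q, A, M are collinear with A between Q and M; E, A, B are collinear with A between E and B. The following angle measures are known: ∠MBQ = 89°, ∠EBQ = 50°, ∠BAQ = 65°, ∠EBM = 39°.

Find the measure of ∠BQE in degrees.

∠BQE = 104°

1. ∠EAM = 65°  [vertical angles at A]
2. ∠EQM = 39°  [same arc EM]
3. ∠EAQ = 115°  [linear pair at A on QM]
4. ∠BEQ = 26°  [△QAE]
5. ∠BQE = 104°  [△QEB]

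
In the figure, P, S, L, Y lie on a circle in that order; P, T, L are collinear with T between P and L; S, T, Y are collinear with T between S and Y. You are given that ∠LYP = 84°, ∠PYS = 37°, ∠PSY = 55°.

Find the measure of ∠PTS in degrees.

∠PTS = 78°

1. ∠LSP = 96°  [cyclic PSLY, opposite ∠S+∠Y]
2. ∠PLS = 37°  [same arc PS]
3. ∠LPS = 47°  [△PSL]
4. ∠PTS = 78°  [△PTS]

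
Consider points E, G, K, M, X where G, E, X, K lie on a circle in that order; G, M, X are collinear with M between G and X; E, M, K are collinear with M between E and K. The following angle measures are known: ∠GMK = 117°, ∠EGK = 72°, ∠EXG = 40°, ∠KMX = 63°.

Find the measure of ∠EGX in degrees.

∠EGX = 49°

1. ∠EKG = 40°  [same arc GE]
2. ∠EMG = 63°  [vertical angles at M]
3. ∠GEK = 68°  [△GEK]
4. ∠EGX = 49°  [△GME]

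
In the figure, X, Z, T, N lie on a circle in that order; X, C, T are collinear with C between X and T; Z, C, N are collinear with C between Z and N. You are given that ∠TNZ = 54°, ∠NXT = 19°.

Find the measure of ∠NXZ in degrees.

∠NXZ = 73°

1. ∠NZT = 19°  [same arc TN]
2. ∠NTZ = 107°  [△ZTN]
3. ∠NXZ = 73°  [cyclic XZTN, opposite ∠X+∠T]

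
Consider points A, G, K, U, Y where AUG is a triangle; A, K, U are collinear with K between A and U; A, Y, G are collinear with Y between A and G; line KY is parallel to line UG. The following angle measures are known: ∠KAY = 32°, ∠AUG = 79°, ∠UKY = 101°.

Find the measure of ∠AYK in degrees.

1. ∠GAU = 32°  [K on AU, Y on AG]
2. ∠AGU = 69°  [△AUG]
3. ∠AYK = 69°  [KY∥UG, corresponding at Y]

∠AYK = 69°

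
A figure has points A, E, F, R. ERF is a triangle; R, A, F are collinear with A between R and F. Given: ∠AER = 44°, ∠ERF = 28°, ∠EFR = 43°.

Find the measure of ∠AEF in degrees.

1. ∠ARE = 28°  [A on ray RF]
2. ∠AFE = 43°  [A on ray FR]
3. ∠EAR = 108°  [△ERA]
4. ∠EAF = 72°  [linear pair at A on RF]
5. ∠AEF = 65°  [△EAF]

∠AEF = 65°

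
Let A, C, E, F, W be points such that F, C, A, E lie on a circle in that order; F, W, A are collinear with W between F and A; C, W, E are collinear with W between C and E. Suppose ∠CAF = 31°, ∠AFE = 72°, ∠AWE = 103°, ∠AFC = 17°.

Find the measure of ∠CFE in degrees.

∠CFE = 89°

1. ∠CEF = 31°  [same arc FC]
2. ∠CWF = 103°  [vertical angles at W]
3. ∠ECF = 60°  [△FWC]
4. ∠CFE = 89°  [△FCE]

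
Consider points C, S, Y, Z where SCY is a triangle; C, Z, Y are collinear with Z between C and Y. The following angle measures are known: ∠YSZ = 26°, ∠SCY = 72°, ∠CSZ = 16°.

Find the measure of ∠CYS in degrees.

1. ∠SCZ = 72°  [Z on ray CY]
2. ∠CZS = 92°  [△SCZ]
3. ∠SZY = 88°  [linear pair at Z on CY]
4. ∠SYZ = 66°  [△SZY]
5. ∠CYS = 66°  [Z on ray YC]

∠CYS = 66°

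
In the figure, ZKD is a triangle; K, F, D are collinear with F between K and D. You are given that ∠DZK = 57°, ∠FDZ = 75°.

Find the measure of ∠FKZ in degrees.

∠FKZ = 48°

1. ∠KDZ = 75°  [F on ray DK]
2. ∠DKZ = 48°  [△ZKD]
3. ∠FKZ = 48°  [F on ray KD]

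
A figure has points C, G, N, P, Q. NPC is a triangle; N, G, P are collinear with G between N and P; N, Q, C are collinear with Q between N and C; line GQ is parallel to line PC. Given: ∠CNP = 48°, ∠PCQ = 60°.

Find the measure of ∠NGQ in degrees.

1. ∠NCP = 60°  [Q on ray CN]
2. ∠CPN = 72°  [△NPC]
3. ∠NGQ = 72°  [GQ∥PC, corresponding at G]

∠NGQ = 72°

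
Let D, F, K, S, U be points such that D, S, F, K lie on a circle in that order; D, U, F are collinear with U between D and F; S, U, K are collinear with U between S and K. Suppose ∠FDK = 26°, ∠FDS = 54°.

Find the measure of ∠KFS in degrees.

∠KFS = 100°

1. ∠FSK = 26°  [same arc FK]
2. ∠FKS = 54°  [same arc SF]
3. ∠KFS = 100°  [△SFK]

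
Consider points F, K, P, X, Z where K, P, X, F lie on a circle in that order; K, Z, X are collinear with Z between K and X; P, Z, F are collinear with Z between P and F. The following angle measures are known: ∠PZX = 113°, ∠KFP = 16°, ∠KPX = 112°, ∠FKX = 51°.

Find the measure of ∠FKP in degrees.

∠FKP = 103°

1. ∠KZP = 67°  [linear pair at Z on KX]
2. ∠KXP = 16°  [same arc KP]
3. ∠PKX = 52°  [△KPX]
4. ∠FPK = 61°  [△KZP]
5. ∠FKP = 103°  [△KPF]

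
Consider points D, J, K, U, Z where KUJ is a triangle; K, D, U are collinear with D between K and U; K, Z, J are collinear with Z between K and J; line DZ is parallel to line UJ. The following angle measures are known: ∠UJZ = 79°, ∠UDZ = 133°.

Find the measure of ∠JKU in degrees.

∠JKU = 54°

1. ∠KJU = 79°  [Z on ray JK]
2. ∠KDZ = 47°  [linear pair at D on KU]
3. ∠DZK = 79°  [DZ∥UJ, corresponding at Z]
4. ∠DKZ = 54°  [△KDZ]
5. ∠JKU = 54°  [D on KU, Z on KJ]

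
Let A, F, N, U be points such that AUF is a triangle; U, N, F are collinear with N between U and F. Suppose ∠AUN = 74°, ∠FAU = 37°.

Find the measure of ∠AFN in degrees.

1. ∠AUF = 74°  [N on ray UF]
2. ∠AFU = 69°  [△AUF]
3. ∠AFN = 69°  [N on ray FU]

∠AFN = 69°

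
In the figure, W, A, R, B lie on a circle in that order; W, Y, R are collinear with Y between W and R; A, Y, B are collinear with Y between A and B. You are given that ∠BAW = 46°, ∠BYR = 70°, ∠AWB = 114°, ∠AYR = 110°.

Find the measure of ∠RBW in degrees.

1. ∠BRW = 46°  [same arc WB]
2. ∠ABW = 20°  [△WAB]
3. ∠BYW = 110°  [linear pair at Y on WR]
4. ∠BWR = 50°  [△WYB]
5. ∠RBW = 84°  [△WRB]

∠RBW = 84°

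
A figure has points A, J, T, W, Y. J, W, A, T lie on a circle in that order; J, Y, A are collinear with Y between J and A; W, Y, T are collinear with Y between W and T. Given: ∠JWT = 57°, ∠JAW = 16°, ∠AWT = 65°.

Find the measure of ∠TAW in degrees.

∠TAW = 73°

1. ∠JTW = 16°  [same arc JW]
2. ∠TJW = 107°  [△JWT]
3. ∠TAW = 73°  [cyclic JWAT, opposite ∠J+∠A]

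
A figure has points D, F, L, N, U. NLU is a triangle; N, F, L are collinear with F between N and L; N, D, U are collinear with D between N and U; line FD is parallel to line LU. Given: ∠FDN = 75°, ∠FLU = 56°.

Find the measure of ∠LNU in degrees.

1. ∠LUN = 75°  [FD∥LU, corresponding at D]
2. ∠NLU = 56°  [F on ray LN]
3. ∠LNU = 49°  [△NLU]

∠LNU = 49°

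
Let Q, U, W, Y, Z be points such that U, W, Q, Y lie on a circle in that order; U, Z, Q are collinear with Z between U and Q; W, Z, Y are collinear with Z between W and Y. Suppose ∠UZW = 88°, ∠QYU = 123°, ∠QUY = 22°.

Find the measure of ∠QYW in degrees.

∠QYW = 57°

1. ∠QZY = 88°  [vertical angles at Z]
2. ∠UQY = 35°  [△UQY]
3. ∠QYW = 57°  [△QZY]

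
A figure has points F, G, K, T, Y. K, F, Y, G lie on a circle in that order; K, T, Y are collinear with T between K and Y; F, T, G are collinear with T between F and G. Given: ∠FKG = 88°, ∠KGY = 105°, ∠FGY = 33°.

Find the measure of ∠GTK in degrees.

∠GTK = 53°

1. ∠FYG = 92°  [cyclic KFYG, opposite ∠K+∠Y]
2. ∠KFY = 75°  [cyclic KFYG, opposite ∠F+∠G]
3. ∠FKY = 33°  [same arc FY]
4. ∠GFY = 55°  [△FYG]
5. ∠FYK = 72°  [△KFY]
6. ∠GKY = 55°  [same arc YG]
7. ∠FGK = 72°  [same arc KF]
8. ∠GTK = 53°  [△KTG]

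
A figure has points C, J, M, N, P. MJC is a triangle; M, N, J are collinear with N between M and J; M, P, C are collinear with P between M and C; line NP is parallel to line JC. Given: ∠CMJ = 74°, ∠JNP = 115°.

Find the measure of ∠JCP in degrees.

1. ∠NMP = 74°  [N on MJ, P on MC]
2. ∠MNP = 65°  [linear pair at N on MJ]
3. ∠MPN = 41°  [△MNP]
4. ∠CPN = 139°  [linear pair at P on MC]
5. ∠JCP = 41°  [NP∥JC, co-interior at C–P]

∠JCP = 41°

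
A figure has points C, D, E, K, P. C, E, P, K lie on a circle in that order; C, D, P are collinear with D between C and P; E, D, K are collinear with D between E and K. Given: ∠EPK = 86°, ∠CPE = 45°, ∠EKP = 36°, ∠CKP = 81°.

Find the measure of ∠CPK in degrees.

1. ∠ECK = 94°  [cyclic CEPK, opposite ∠C+∠P]
2. ∠CKE = 45°  [same arc CE]
3. ∠CEK = 41°  [△CEK]
4. ∠CPK = 41°  [same arc CK]

∠CPK = 41°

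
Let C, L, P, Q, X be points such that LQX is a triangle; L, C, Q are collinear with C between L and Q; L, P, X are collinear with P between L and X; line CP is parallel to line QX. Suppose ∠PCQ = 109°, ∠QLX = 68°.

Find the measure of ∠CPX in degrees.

∠CPX = 139°

1. ∠LCP = 71°  [linear pair at C on LQ]
2. ∠CLP = 68°  [C on LQ, P on LX]
3. ∠CPL = 41°  [△LCP]
4. ∠CPX = 139°  [linear pair at P on LX]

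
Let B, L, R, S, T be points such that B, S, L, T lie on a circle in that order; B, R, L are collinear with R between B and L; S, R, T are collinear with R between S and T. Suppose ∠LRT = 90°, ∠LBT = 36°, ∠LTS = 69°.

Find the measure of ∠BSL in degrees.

∠BSL = 57°

1. ∠BLT = 21°  [△LRT]
2. ∠BTL = 123°  [△BLT]
3. ∠BSL = 57°  [cyclic BSLT, opposite ∠S+∠T]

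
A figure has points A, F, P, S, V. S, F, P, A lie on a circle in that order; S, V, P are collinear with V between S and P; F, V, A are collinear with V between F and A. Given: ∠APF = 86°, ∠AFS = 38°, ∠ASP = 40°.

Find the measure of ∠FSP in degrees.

1. ∠ASF = 94°  [cyclic SFPA, opposite ∠S+∠P]
2. ∠APS = 38°  [same arc SA]
3. ∠FAS = 48°  [△SFA]
4. ∠PAS = 102°  [△SPA]
5. ∠FPS = 48°  [same arc SF]
6. ∠PFS = 78°  [cyclic SFPA, opposite ∠F+∠A]
7. ∠FSP = 54°  [△SFP]

∠FSP = 54°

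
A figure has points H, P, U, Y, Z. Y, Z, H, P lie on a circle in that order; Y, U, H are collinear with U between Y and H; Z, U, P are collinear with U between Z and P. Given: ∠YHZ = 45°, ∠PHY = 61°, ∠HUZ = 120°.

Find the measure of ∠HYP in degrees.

∠HYP = 15°

1. ∠YPZ = 45°  [same arc YZ]
2. ∠PUY = 120°  [vertical angles at U]
3. ∠HYP = 15°  [△YUP]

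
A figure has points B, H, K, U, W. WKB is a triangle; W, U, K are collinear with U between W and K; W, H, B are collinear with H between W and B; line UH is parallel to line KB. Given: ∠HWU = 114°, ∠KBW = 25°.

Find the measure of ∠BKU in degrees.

∠BKU = 41°

1. ∠BWK = 114°  [U on WK, H on WB]
2. ∠BKW = 41°  [△WKB]
3. ∠BKU = 41°  [U on ray KW]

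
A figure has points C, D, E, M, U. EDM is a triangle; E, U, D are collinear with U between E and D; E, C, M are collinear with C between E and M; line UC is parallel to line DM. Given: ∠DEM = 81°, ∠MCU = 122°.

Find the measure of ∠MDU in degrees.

1. ∠CEU = 81°  [U on ED, C on EM]
2. ∠ECU = 58°  [linear pair at C on EM]
3. ∠CUE = 41°  [△EUC]
4. ∠CUD = 139°  [linear pair at U on ED]
5. ∠MDU = 41°  [UC∥DM, co-interior at D–U]

∠MDU = 41°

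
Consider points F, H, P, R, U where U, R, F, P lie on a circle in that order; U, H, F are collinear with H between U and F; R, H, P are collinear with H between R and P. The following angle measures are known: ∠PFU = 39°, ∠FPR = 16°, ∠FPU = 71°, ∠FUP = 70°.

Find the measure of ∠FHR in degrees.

1. ∠FUR = 16°  [same arc RF]
2. ∠FRU = 109°  [cyclic URFP, opposite ∠R+∠P]
3. ∠FRP = 70°  [same arc FP]
4. ∠RFU = 55°  [△URF]
5. ∠FHR = 55°  [△RHF]

∠FHR = 55°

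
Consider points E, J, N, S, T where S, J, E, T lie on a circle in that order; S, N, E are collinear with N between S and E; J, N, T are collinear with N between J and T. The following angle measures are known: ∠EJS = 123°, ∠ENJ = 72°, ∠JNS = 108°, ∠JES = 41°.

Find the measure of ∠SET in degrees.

1. ∠ESJ = 16°  [△SJE]
2. ∠ENT = 108°  [vertical angles at N]
3. ∠ETJ = 16°  [same arc JE]
4. ∠SET = 56°  [△ENT]

∠SET = 56°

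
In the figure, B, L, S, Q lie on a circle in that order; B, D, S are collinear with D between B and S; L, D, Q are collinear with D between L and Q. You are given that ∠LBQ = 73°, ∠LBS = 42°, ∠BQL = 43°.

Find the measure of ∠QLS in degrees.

∠QLS = 31°

1. ∠LSQ = 107°  [cyclic BLSQ, opposite ∠B+∠S]
2. ∠LQS = 42°  [same arc LS]
3. ∠QLS = 31°  [△LSQ]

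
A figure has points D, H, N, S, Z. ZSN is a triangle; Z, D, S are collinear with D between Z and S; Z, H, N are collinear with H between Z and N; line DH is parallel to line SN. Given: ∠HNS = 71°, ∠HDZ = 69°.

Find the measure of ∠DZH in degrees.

∠DZH = 40°

1. ∠SNZ = 71°  [H on ray NZ]
2. ∠NSZ = 69°  [DH∥SN, corresponding at D]
3. ∠NZS = 40°  [△ZSN]
4. ∠DZH = 40°  [D on ZS, H on ZN]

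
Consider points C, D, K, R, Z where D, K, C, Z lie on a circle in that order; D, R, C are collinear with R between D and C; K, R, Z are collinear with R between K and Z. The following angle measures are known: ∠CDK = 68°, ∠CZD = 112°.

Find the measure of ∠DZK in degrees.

∠DZK = 44°

1. ∠CKD = 68°  [cyclic DKCZ, opposite ∠K+∠Z]
2. ∠DCK = 44°  [△DKC]
3. ∠DZK = 44°  [same arc DK]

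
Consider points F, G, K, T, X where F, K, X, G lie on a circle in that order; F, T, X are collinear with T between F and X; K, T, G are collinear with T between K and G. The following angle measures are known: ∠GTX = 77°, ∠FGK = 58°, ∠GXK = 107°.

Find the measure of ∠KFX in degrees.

∠KFX = 54°

1. ∠FTK = 77°  [vertical angles at T]
2. ∠GFK = 73°  [cyclic FKXG, opposite ∠F+∠X]
3. ∠FKG = 49°  [△FKG]
4. ∠KFX = 54°  [△FTK]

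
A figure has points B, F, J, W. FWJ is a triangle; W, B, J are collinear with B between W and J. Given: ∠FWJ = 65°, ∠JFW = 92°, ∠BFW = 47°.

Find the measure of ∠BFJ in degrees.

∠BFJ = 45°

1. ∠FJW = 23°  [△FWJ]
2. ∠BWF = 65°  [B on ray WJ]
3. ∠FBW = 68°  [△FWB]
4. ∠BJF = 23°  [B on ray JW]
5. ∠FBJ = 112°  [linear pair at B on WJ]
6. ∠BFJ = 45°  [△FBJ]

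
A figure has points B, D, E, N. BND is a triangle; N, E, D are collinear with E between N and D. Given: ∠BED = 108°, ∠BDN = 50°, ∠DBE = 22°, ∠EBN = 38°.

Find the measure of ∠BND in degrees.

1. ∠BEN = 72°  [linear pair at E on ND]
2. ∠BNE = 70°  [△BNE]
3. ∠BND = 70°  [E on ray ND]

∠BND = 70°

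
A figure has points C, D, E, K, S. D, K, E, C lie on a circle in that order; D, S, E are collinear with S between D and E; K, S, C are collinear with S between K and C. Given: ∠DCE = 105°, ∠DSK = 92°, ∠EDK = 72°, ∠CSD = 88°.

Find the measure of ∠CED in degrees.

∠CED = 16°

1. ∠CSE = 92°  [vertical angles at S]
2. ∠ECK = 72°  [same arc KE]
3. ∠CED = 16°  [△ESC]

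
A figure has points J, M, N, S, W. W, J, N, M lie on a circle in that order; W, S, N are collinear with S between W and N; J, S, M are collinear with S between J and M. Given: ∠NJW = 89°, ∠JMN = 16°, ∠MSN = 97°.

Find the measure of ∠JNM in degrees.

1. ∠NMW = 91°  [cyclic WJNM, opposite ∠J+∠M]
2. ∠MNW = 67°  [△NSM]
3. ∠MWN = 22°  [△WNM]
4. ∠MJN = 22°  [same arc NM]
5. ∠JNM = 142°  [△JNM]

∠JNM = 142°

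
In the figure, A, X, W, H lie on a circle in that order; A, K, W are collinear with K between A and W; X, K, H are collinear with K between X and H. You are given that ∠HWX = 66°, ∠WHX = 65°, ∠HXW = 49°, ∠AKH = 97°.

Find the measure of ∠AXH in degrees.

1. ∠HAX = 114°  [cyclic AXWH, opposite ∠A+∠W]
2. ∠HAW = 49°  [same arc WH]
3. ∠AHX = 34°  [△AKH]
4. ∠AXH = 32°  [△AXH]

∠AXH = 32°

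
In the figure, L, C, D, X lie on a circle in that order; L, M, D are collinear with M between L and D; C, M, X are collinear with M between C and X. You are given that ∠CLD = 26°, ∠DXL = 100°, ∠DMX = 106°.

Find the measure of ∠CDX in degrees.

∠CDX = 122°

1. ∠CXD = 26°  [same arc CD]
2. ∠DCL = 80°  [cyclic LCDX, opposite ∠C+∠X]
3. ∠CML = 106°  [vertical angles at M]
4. ∠CDL = 74°  [△LCD]
5. ∠CMD = 74°  [linear pair at M on LD]
6. ∠DCX = 32°  [△CMD]
7. ∠CDX = 122°  [△CDX]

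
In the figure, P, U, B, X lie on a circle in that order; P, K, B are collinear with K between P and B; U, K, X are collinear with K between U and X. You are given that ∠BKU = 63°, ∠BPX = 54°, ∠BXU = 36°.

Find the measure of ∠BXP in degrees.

∠BXP = 99°

1. ∠BUX = 54°  [same arc BX]
2. ∠BPU = 36°  [same arc UB]
3. ∠PBU = 63°  [△UKB]
4. ∠BUP = 81°  [△PUB]
5. ∠BXP = 99°  [cyclic PUBX, opposite ∠U+∠X]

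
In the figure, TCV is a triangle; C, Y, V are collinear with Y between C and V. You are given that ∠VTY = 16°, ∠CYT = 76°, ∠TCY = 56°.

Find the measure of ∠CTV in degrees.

1. ∠TYV = 104°  [linear pair at Y on CV]
2. ∠TCV = 56°  [Y on ray CV]
3. ∠TVY = 60°  [△TYV]
4. ∠CVT = 60°  [Y on ray VC]
5. ∠CTV = 64°  [△TCV]

∠CTV = 64°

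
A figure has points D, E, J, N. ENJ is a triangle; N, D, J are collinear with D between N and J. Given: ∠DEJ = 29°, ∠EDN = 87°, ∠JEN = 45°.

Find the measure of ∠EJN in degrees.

∠EJN = 58°

1. ∠EDJ = 93°  [linear pair at D on NJ]
2. ∠DJE = 58°  [△EDJ]
3. ∠EJN = 58°  [D on ray JN]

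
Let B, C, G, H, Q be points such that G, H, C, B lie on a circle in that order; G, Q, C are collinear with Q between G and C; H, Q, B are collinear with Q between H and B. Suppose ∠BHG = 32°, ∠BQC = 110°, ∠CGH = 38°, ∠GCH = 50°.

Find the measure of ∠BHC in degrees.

∠BHC = 60°

1. ∠GQH = 110°  [△GQH]
2. ∠CQH = 70°  [linear pair at Q on GC]
3. ∠BHC = 60°  [△HQC]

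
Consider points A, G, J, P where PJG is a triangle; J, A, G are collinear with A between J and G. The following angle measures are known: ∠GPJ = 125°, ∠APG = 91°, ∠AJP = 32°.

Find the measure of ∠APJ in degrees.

1. ∠GJP = 32°  [A on ray JG]
2. ∠JGP = 23°  [△PJG]
3. ∠AGP = 23°  [A on ray GJ]
4. ∠GAP = 66°  [△PAG]
5. ∠JAP = 114°  [linear pair at A on JG]
6. ∠APJ = 34°  [△PJA]

∠APJ = 34°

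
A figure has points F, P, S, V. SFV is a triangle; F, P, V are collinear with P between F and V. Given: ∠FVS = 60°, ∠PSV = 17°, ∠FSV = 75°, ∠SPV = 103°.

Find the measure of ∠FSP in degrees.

1. ∠SFV = 45°  [△SFV]
2. ∠FPS = 77°  [linear pair at P on FV]
3. ∠PFS = 45°  [P on ray FV]
4. ∠FSP = 58°  [△SFP]

∠FSP = 58°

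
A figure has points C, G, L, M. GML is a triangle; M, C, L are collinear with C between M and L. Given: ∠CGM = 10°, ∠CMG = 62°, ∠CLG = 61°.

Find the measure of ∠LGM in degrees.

1. ∠GML = 62°  [C on ray ML]
2. ∠GLM = 61°  [C on ray LM]
3. ∠LGM = 57°  [△GML]

∠LGM = 57°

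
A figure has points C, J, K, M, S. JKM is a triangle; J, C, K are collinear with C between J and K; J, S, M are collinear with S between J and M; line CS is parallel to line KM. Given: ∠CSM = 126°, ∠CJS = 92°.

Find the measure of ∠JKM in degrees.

1. ∠CSJ = 54°  [linear pair at S on JM]
2. ∠JCS = 34°  [△JCS]
3. ∠JKM = 34°  [CS∥KM, corresponding at C]

∠JKM = 34°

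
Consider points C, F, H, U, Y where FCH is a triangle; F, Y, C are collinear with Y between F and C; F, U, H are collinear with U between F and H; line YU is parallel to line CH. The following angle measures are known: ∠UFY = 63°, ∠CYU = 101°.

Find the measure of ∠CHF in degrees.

∠CHF = 38°

1. ∠FYU = 79°  [linear pair at Y on FC]
2. ∠FUY = 38°  [△FYU]
3. ∠CHF = 38°  [YU∥CH, corresponding at U]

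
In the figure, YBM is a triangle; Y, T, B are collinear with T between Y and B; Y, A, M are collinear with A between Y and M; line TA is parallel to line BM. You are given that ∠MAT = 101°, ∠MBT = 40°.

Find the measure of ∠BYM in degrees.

1. ∠TAY = 79°  [linear pair at A on YM]
2. ∠MBY = 40°  [T on ray BY]
3. ∠BMY = 79°  [TA∥BM, corresponding at A]
4. ∠BYM = 61°  [△YBM]

∠BYM = 61°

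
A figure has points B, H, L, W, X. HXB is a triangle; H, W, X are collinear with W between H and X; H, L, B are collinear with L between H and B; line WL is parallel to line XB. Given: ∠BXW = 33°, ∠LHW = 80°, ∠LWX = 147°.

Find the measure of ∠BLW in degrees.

∠BLW = 113°

1. ∠HWL = 33°  [linear pair at W on HX]
2. ∠HLW = 67°  [△HWL]
3. ∠BLW = 113°  [linear pair at L on HB]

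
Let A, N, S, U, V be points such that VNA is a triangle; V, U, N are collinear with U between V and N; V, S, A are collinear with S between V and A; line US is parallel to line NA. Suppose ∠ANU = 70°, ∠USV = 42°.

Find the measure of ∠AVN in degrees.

∠AVN = 68°

1. ∠ANV = 70°  [U on ray NV]
2. ∠NAV = 42°  [US∥NA, corresponding at S]
3. ∠AVN = 68°  [△VNA]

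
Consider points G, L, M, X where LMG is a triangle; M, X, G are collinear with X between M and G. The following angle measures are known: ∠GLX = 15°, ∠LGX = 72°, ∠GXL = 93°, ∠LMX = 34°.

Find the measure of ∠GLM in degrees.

∠GLM = 74°

1. ∠LGM = 72°  [X on ray GM]
2. ∠GML = 34°  [X on ray MG]
3. ∠GLM = 74°  [△LMG]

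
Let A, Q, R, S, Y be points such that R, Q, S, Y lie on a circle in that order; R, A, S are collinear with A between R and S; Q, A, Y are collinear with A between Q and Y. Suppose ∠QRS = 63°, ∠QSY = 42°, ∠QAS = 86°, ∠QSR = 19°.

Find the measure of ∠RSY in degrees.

1. ∠QYS = 63°  [same arc QS]
2. ∠RQS = 98°  [△RQS]
3. ∠SQY = 75°  [△QSY]
4. ∠RYS = 82°  [cyclic RQSY, opposite ∠Q+∠Y]
5. ∠SRY = 75°  [same arc SY]
6. ∠RSY = 23°  [△RSY]

∠RSY = 23°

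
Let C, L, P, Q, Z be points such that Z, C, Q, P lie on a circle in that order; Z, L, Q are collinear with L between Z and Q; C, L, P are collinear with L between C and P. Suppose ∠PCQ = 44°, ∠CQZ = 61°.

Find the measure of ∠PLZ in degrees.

∠PLZ = 75°

1. ∠PZQ = 44°  [same arc QP]
2. ∠CPZ = 61°  [same arc ZC]
3. ∠PLZ = 75°  [△ZLP]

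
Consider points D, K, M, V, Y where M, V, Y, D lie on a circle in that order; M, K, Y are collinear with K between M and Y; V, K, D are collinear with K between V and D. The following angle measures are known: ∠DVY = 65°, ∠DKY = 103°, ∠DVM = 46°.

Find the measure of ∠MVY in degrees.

∠MVY = 111°

1. ∠DMY = 65°  [same arc YD]
2. ∠DYM = 46°  [same arc MD]
3. ∠MDY = 69°  [△MYD]
4. ∠MVY = 111°  [cyclic MVYD, opposite ∠V+∠D]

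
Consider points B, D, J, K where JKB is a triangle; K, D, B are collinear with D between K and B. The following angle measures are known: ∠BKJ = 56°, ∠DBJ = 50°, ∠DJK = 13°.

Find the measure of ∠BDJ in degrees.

∠BDJ = 69°

1. ∠DKJ = 56°  [D on ray KB]
2. ∠JDK = 111°  [△JKD]
3. ∠BDJ = 69°  [linear pair at D on KB]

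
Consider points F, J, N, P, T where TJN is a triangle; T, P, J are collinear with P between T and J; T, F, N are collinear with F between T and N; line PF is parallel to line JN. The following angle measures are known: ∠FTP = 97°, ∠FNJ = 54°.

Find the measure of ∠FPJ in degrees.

∠FPJ = 151°

1. ∠JTN = 97°  [P on TJ, F on TN]
2. ∠JNT = 54°  [F on ray NT]
3. ∠NJT = 29°  [△TJN]
4. ∠FPT = 29°  [PF∥JN, corresponding at P]
5. ∠FPJ = 151°  [linear pair at P on TJ]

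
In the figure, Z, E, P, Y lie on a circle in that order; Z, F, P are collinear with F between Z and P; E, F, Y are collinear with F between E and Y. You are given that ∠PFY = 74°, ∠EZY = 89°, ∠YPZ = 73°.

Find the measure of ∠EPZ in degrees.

1. ∠EFZ = 74°  [vertical angles at F]
2. ∠EYP = 33°  [△PFY]
3. ∠EPY = 91°  [cyclic ZEPY, opposite ∠Z+∠P]
4. ∠EFP = 106°  [linear pair at F on ZP]
5. ∠PEY = 56°  [△EPY]
6. ∠EPZ = 18°  [△EFP]

∠EPZ = 18°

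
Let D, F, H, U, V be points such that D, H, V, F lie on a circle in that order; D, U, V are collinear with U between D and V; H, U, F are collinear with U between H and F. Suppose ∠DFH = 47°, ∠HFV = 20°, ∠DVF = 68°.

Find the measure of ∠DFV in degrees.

∠DFV = 67°

1. ∠DVH = 47°  [same arc DH]
2. ∠HDV = 20°  [same arc HV]
3. ∠DHV = 113°  [△DHV]
4. ∠DFV = 67°  [cyclic DHVF, opposite ∠H+∠F]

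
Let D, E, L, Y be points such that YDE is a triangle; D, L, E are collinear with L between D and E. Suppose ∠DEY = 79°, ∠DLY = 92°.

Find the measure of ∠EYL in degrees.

∠EYL = 13°

1. ∠LEY = 79°  [L on ray ED]
2. ∠ELY = 88°  [linear pair at L on DE]
3. ∠EYL = 13°  [△YLE]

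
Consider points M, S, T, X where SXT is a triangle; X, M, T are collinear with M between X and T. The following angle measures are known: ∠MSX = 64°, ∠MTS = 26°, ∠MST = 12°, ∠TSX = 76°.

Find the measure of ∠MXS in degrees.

∠MXS = 78°

1. ∠STX = 26°  [M on ray TX]
2. ∠SXT = 78°  [△SXT]
3. ∠MXS = 78°  [M on ray XT]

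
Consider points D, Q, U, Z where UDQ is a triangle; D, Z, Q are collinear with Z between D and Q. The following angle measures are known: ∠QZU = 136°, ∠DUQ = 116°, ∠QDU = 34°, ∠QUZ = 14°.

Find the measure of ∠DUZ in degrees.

1. ∠DZU = 44°  [linear pair at Z on DQ]
2. ∠UDZ = 34°  [Z on ray DQ]
3. ∠DUZ = 102°  [△UDZ]

∠DUZ = 102°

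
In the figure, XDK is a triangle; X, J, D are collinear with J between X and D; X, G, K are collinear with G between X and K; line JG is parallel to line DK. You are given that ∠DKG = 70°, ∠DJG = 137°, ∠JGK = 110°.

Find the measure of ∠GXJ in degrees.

∠GXJ = 67°

1. ∠GJX = 43°  [linear pair at J on XD]
2. ∠JGX = 70°  [linear pair at G on XK]
3. ∠GXJ = 67°  [△XJG]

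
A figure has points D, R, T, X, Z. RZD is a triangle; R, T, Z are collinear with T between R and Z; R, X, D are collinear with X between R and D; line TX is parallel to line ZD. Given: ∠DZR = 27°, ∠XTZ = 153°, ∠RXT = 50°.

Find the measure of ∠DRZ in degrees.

1. ∠RTX = 27°  [TX∥ZD, corresponding at T]
2. ∠TRX = 103°  [△RTX]
3. ∠DRZ = 103°  [T on RZ, X on RD]

∠DRZ = 103°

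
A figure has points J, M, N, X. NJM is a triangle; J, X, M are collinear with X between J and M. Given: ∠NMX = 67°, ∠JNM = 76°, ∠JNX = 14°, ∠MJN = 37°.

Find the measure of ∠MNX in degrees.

∠MNX = 62°

1. ∠NJX = 37°  [X on ray JM]
2. ∠JXN = 129°  [△NJX]
3. ∠MXN = 51°  [linear pair at X on JM]
4. ∠MNX = 62°  [△NXM]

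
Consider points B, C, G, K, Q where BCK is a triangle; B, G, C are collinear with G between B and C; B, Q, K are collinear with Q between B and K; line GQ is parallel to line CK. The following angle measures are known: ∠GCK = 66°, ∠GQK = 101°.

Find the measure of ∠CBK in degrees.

∠CBK = 35°

1. ∠BCK = 66°  [G on ray CB]
2. ∠BQG = 79°  [linear pair at Q on BK]
3. ∠BGQ = 66°  [GQ∥CK, corresponding at G]
4. ∠GBQ = 35°  [△BGQ]
5. ∠CBK = 35°  [G on BC, Q on BK]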